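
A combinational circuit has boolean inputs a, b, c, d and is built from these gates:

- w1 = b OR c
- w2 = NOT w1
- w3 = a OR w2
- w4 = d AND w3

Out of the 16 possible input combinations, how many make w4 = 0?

11

w4 = d AND w3 must be 0, so at least one of d, w3 is 0.
Enumerating the 16 input combinations, 11 give w4 = 0 and 5 give w4 = 1.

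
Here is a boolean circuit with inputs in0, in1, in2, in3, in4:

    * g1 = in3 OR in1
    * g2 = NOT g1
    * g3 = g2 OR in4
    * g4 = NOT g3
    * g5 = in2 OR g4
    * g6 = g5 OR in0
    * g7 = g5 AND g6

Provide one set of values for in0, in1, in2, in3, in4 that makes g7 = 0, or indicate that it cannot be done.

in0=0, in1=0, in2=0, in3=0, in4=1

g7 = g5 AND g6 must be 0, so at least one of g5, g6 is 0.
Check with in0=0, in1=0, in2=0, in3=0, in4=1:
g1 = in3 OR in1 = 0 OR 0 = 0
g2 = NOT g1 = NOT 0 = 1
g3 = g2 OR in4 = 1 OR 1 = 1
g4 = NOT g3 = NOT 1 = 0
g5 = in2 OR g4 = 0 OR 0 = 0
g6 = g5 OR in0 = 0 OR 0 = 0
g7 = g5 AND g6 = 0 AND 0 = 0
So g7 = 0 as required.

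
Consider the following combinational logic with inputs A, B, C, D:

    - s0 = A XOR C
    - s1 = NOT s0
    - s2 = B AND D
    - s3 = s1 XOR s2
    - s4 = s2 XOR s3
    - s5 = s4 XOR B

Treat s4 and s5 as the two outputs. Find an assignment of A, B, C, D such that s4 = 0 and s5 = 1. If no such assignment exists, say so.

Check with A=1, B=1, C=0, D=1:
s0 = A XOR C = 1 XOR 0 = 1
s1 = NOT s0 = NOT 1 = 0
s2 = B AND D = 1 AND 1 = 1
s3 = s1 XOR s2 = 0 XOR 1 = 1
s4 = s2 XOR s3 = 1 XOR 1 = 0
s5 = s4 XOR B = 0 XOR 1 = 1
So s4 = 0 and s5 = 1.

A=1, B=1, C=0, D=1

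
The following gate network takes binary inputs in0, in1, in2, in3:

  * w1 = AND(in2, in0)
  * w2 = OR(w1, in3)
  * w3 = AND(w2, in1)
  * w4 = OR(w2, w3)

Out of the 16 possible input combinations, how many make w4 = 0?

6

w4 = OR(w2, w3) must be 0, so both w2 = 0 and w3 = 0.
w2 = OR(w1, in3) must be 0, so both w1 = 0 and in3 = 0.
w3 = AND(w2, in1) must be 0, so at least one of w2, in1 is 0.
Satisfying assignments:
  in0=0, in1=0, in2=0, in3=0
  in0=0, in1=0, in2=1, in3=0
  in0=0, in1=1, in2=0, in3=0
  in0=0, in1=1, in2=1, in3=0
  in0=1, in1=0, in2=0, in3=0
  in0=1, in1=1, in2=0, in3=0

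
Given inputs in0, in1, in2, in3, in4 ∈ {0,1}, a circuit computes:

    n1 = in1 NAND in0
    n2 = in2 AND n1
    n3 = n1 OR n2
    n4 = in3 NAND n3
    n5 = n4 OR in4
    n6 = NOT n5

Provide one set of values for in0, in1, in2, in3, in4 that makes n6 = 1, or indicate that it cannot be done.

n6 = NOT n5 must be 1, so n5 = 0.
n5 = n4 OR in4 must be 0, so both n4 = 0 and in4 = 0.
Check with in0=0, in1=1, in2=1, in3=1, in4=0:
n1 = in1 NAND in0 = 1 NAND 0 = 1
n2 = in2 AND n1 = 1 AND 1 = 1
n3 = n1 OR n2 = 1 OR 1 = 1
n4 = in3 NAND n3 = 1 NAND 1 = 0
n5 = n4 OR in4 = 0 OR 0 = 0
n6 = NOT n5 = NOT 0 = 1
So n6 = 1 as required.

in0=0, in1=1, in2=1, in3=1, in4=0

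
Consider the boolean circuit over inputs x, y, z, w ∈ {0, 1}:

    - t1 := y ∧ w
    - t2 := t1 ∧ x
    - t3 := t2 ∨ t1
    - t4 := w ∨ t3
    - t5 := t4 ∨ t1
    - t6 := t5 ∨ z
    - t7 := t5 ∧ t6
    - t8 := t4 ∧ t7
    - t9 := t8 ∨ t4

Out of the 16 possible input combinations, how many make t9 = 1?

t9 = t8 ∨ t4 must be 1, so at least one of t8, t4 is 1.
Enumerating the 16 input combinations, 8 give t9 = 1 and 8 give t9 = 0.

8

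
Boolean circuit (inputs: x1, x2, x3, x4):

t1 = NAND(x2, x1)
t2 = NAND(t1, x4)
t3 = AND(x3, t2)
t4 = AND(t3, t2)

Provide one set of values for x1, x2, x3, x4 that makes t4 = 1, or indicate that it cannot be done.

x1=0, x2=1, x3=1, x4=0

t4 = AND(t3, t2) must be 1, so both t3 = 1 and t2 = 1.
Check with x1=0, x2=1, x3=1, x4=0:
t1 = NAND(x2, x1) = NAND(1, 0) = 1
t2 = NAND(t1, x4) = NAND(1, 0) = 1
t3 = AND(x3, t2) = AND(1, 1) = 1
t4 = AND(t3, t2) = AND(1, 1) = 1
So t4 = 1 as required.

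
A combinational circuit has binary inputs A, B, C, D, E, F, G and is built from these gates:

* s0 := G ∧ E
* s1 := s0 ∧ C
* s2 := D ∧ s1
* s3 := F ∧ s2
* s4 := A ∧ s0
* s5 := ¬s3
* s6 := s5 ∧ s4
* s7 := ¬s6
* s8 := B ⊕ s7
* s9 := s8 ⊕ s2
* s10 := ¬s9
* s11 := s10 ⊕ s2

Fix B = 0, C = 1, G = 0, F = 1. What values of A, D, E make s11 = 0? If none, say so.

A=1, D=0, E=1

s11 = s10 ⊕ s2 must be 0, so s10 and s2 are equal.
Check with B = 0, C = 1, G = 0, F = 1 and A=1, D=0, E=1:
s0 = G ∧ E = 0 ∧ 1 = 0
s1 = s0 ∧ C = 0 ∧ 1 = 0
s2 = D ∧ s1 = 0 ∧ 0 = 0
s3 = F ∧ s2 = 1 ∧ 0 = 0
s4 = A ∧ s0 = 1 ∧ 0 = 0
s5 = ¬s3 = ¬0 = 1
s6 = s5 ∧ s4 = 1 ∧ 0 = 0
s7 = ¬s6 = ¬0 = 1
s8 = B ⊕ s7 = 0 ⊕ 1 = 1
s9 = s8 ⊕ s2 = 1 ⊕ 0 = 1
s10 = ¬s9 = ¬1 = 0
s11 = s10 ⊕ s2 = 0 ⊕ 0 = 0
So s11 = 0.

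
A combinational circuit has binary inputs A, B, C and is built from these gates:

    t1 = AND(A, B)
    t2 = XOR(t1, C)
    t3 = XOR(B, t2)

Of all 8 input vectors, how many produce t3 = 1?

4

t3 = XOR(B, t2) must be 1, so B and t2 differ.
Satisfying assignments:
  A=0, B=0, C=1
  A=0, B=1, C=0
  A=1, B=0, C=1
  A=1, B=1, C=1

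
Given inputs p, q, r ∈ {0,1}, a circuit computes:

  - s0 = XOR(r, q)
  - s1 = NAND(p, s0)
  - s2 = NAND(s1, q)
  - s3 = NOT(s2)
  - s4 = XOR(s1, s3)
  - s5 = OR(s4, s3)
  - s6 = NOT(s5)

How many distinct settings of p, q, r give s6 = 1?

2

s6 = NOT(s5) must be 1, so s5 = 0.
s5 = OR(s4, s3) must be 0, so both s4 = 0 and s3 = 0.
s4 = XOR(s1, s3) must be 0, so s1 and s3 are equal.
Satisfying assignments:
  p=1, q=0, r=1
  p=1, q=1, r=0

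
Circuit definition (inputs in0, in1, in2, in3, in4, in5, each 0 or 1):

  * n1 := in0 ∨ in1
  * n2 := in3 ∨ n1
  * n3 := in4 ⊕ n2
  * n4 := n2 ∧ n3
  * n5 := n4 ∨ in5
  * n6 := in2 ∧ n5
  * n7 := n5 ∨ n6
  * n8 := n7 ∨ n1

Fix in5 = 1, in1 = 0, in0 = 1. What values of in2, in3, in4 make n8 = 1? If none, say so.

Check with in5 = 1, in1 = 0, in0 = 1 and in2=0, in3=1, in4=0:
n1 = in0 ∨ in1 = 1 ∨ 0 = 1
n2 = in3 ∨ n1 = 1 ∨ 1 = 1
n3 = in4 ⊕ n2 = 0 ⊕ 1 = 1
n4 = n2 ∧ n3 = 1 ∧ 1 = 1
n5 = n4 ∨ in5 = 1 ∨ 1 = 1
n6 = in2 ∧ n5 = 0 ∧ 1 = 0
n7 = n5 ∨ n6 = 1 ∨ 0 = 1
n8 = n7 ∨ n1 = 1 ∨ 1 = 1
So n8 = 1.

in2=0, in3=1, in4=0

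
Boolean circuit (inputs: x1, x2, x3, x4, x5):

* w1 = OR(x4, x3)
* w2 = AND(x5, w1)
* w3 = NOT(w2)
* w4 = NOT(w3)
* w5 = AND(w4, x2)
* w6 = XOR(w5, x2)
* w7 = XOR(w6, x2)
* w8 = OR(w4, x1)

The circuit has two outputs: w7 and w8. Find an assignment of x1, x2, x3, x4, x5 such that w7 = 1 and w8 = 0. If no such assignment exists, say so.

Across all 32 input combinations, none give both w7 = 1 and w8 = 0.

no solution exists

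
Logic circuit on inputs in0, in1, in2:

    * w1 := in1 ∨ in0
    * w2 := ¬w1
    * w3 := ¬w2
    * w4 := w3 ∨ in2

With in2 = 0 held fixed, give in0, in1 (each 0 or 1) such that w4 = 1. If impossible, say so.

in0=1, in1=1

Check with in2 = 0 and in0=1, in1=1:
w1 = in1 ∨ in0 = 1 ∨ 1 = 1
w2 = ¬w1 = ¬1 = 0
w3 = ¬w2 = ¬0 = 1
w4 = w3 ∨ in2 = 1 ∨ 0 = 1
So w4 = 1.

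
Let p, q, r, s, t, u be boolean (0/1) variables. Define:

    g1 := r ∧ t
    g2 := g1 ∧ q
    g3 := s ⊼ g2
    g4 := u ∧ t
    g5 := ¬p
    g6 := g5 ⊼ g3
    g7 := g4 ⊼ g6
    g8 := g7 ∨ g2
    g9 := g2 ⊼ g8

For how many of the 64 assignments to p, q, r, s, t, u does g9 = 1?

g9 = g2 ⊼ g8 must be 1, so at least one of g2, g8 is 0.
Enumerating the 64 input combinations, 56 give g9 = 1 and 8 give g9 = 0.

56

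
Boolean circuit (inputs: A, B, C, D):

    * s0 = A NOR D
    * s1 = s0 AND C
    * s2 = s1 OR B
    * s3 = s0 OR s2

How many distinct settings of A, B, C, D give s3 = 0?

s3 = s0 OR s2 must be 0, so both s0 = 0 and s2 = 0.
Enumerating the 16 input combinations, 6 give s3 = 0 and 10 give s3 = 1.

6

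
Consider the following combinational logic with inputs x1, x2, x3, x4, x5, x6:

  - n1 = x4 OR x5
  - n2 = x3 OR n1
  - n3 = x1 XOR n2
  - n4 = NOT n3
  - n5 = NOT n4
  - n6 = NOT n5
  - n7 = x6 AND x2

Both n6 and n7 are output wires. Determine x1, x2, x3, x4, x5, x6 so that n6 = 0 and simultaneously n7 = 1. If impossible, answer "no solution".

x1=0, x2=1, x3=0, x4=1, x5=0, x6=1

Check with x1=0, x2=1, x3=0, x4=1, x5=0, x6=1:
n1 = x4 OR x5 = 1 OR 0 = 1
n2 = x3 OR n1 = 0 OR 1 = 1
n3 = x1 XOR n2 = 0 XOR 1 = 1
n4 = NOT n3 = NOT 1 = 0
n5 = NOT n4 = NOT 0 = 1
n6 = NOT n5 = NOT 1 = 0
n7 = x6 AND x2 = 1 AND 1 = 1
So n6 = 0 and n7 = 1.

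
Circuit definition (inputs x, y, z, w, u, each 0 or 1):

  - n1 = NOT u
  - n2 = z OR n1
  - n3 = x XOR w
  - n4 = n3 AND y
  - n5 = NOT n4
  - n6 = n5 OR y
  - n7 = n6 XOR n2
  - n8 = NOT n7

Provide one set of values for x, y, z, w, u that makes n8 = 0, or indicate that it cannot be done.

Check with x=1, y=0, z=0, w=0, u=1:
n1 = NOT u = NOT 1 = 0
n2 = z OR n1 = 0 OR 0 = 0
n3 = x XOR w = 1 XOR 0 = 1
n4 = n3 AND y = 1 AND 0 = 0
n5 = NOT n4 = NOT 0 = 1
n6 = n5 OR y = 1 OR 0 = 1
n7 = n6 XOR n2 = 1 XOR 0 = 1
n8 = NOT n7 = NOT 1 = 0
So n8 = 0 as required.

x=1, y=0, z=0, w=0, u=1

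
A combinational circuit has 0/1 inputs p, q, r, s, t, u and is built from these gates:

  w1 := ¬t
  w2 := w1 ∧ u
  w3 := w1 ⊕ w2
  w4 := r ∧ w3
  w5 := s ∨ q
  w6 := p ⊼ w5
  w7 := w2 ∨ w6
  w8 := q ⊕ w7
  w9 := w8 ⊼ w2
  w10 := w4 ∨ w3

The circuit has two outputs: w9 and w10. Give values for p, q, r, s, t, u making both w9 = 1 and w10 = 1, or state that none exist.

Check with p=0, q=0, r=0, s=1, t=0, u=0:
w1 = ¬t = ¬0 = 1
w2 = w1 ∧ u = 1 ∧ 0 = 0
w3 = w1 ⊕ w2 = 1 ⊕ 0 = 1
w4 = r ∧ w3 = 0 ∧ 1 = 0
w5 = s ∨ q = 1 ∨ 0 = 1
w6 = p ⊼ w5 = 0 ⊼ 1 = 1
w7 = w2 ∨ w6 = 0 ∨ 1 = 1
w8 = q ⊕ w7 = 0 ⊕ 1 = 1
w9 = w8 ⊼ w2 = 1 ⊼ 0 = 1
w10 = w4 ∨ w3 = 0 ∨ 1 = 1
So w9 = 1 and w10 = 1.

p=0, q=0, r=0, s=1, t=0, u=0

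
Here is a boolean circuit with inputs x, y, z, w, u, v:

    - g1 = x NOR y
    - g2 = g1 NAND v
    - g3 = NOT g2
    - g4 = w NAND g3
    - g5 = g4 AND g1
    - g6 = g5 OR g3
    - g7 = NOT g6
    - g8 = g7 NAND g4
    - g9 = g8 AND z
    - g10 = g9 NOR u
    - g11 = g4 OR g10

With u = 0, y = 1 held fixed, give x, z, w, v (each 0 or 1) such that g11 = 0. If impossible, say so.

no solution exists

With u = 0, y = 1 fixed, none of the 16 settings of x, z, w, v give g11 = 0.
For example, with x=1, z=0, w=0, v=0:
g1 = x NOR y = 1 NOR 1 = 0
g2 = g1 NAND v = 0 NAND 0 = 1
g3 = NOT g2 = NOT 1 = 0
g4 = w NAND g3 = 0 NAND 0 = 1
g5 = g4 AND g1 = 1 AND 0 = 0
g6 = g5 OR g3 = 0 OR 0 = 0
g7 = NOT g6 = NOT 0 = 1
g8 = g7 NAND g4 = 1 NAND 1 = 0
g9 = g8 AND z = 0 AND 0 = 0
g10 = g9 NOR u = 0 NOR 0 = 1
g11 = g4 OR g10 = 1 OR 1 = 1
giving g11 = 1 ≠ 0.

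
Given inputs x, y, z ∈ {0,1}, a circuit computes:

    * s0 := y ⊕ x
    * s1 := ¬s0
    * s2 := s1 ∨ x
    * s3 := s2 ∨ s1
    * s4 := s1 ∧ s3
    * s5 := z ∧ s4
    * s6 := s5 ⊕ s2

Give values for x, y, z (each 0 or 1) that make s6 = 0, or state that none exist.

x=0, y=0, z=1

Check with x=0, y=0, z=1:
s0 = y ⊕ x = 0 ⊕ 0 = 0
s1 = ¬s0 = ¬0 = 1
s2 = s1 ∨ x = 1 ∨ 0 = 1
s3 = s2 ∨ s1 = 1 ∨ 1 = 1
s4 = s1 ∧ s3 = 1 ∧ 1 = 1
s5 = z ∧ s4 = 1 ∧ 1 = 1
s6 = s5 ⊕ s2 = 1 ⊕ 1 = 0
So s6 = 0 as required.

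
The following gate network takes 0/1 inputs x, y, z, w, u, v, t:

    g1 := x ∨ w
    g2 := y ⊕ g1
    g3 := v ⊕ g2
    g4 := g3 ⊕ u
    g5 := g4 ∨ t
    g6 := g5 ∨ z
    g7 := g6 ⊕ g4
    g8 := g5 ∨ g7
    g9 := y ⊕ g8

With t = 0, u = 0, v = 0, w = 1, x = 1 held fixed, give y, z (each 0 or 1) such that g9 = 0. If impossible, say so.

g9 = y ⊕ g8 must be 0, so y and g8 are equal.
Check with t = 0, u = 0, v = 0, w = 1, x = 1 and y=1, z=1:
g1 = x ∨ w = 1 ∨ 1 = 1
g2 = y ⊕ g1 = 1 ⊕ 1 = 0
g3 = v ⊕ g2 = 0 ⊕ 0 = 0
g4 = g3 ⊕ u = 0 ⊕ 0 = 0
g5 = g4 ∨ t = 0 ∨ 0 = 0
g6 = g5 ∨ z = 0 ∨ 1 = 1
g7 = g6 ⊕ g4 = 1 ⊕ 0 = 1
g8 = g5 ∨ g7 = 0 ∨ 1 = 1
g9 = y ⊕ g8 = 1 ⊕ 1 = 0
So g9 = 0.

y=1 z=1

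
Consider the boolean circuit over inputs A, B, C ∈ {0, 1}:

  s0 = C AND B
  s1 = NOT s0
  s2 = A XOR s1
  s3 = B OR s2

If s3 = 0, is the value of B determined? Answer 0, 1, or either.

0

s3 = B OR s2 must be 0, so both B = 0 and s2 = 0.
Every assignment with s3 = 0 has B = 0; there are 2 such assignment(s).
  A=1, B=0, C=0
  A=1, B=0, C=1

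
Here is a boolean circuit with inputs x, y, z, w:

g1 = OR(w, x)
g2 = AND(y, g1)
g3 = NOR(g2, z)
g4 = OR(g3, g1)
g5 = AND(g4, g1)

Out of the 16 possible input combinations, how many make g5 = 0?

4

g5 = AND(g4, g1) must be 0, so at least one of g4, g1 is 0.
Enumerating the 16 input combinations, 4 give g5 = 0 and 12 give g5 = 1.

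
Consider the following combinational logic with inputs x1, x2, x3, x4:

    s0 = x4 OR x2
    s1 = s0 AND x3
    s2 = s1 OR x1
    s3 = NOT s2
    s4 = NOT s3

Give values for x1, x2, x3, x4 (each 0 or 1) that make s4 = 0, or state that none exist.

x1=0 x2=0 x3=1 x4=0

Check with x1=0 x2=0 x3=1 x4=0:
s0 = x4 OR x2 = 0 OR 0 = 0
s1 = s0 AND x3 = 0 AND 1 = 0
s2 = s1 OR x1 = 0 OR 0 = 0
s3 = NOT s2 = NOT 0 = 1
s4 = NOT s3 = NOT 1 = 0
So s4 = 0 as required.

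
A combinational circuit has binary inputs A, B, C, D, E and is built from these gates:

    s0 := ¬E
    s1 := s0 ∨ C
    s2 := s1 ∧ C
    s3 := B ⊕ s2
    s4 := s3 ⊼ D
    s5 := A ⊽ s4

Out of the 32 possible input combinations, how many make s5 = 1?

s5 = A ⊽ s4 must be 1, so both A = 0 and s4 = 0.
s4 = s3 ⊼ D must be 0, so both s3 = 1 and D = 1.
s3 = B ⊕ s2 must be 1, so B and s2 differ.
Enumerating the 32 input combinations, 4 give s5 = 1 and 28 give s5 = 0.

4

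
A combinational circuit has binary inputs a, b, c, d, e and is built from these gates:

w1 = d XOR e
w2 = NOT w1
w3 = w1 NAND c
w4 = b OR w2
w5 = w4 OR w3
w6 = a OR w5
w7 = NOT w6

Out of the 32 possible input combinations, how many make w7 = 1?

2

w7 = NOT w6 must be 1, so w6 = 0.
w6 = a OR w5 must be 0, so both a = 0 and w5 = 0.
w5 = w4 OR w3 must be 0, so both w4 = 0 and w3 = 0.
Satisfying assignments:
  a=0, b=0, c=1, d=0, e=1
  a=0, b=0, c=1, d=1, e=0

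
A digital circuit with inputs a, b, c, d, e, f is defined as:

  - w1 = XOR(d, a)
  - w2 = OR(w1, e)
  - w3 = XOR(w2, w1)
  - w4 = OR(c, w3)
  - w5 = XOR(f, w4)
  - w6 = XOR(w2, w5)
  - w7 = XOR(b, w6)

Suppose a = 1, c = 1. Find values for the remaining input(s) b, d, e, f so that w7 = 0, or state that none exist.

b=0 d=0 e=0 f=0

w7 = XOR(b, w6) must be 0, so b and w6 are equal.
Check with a = 1, c = 1 and b=0, d=0, e=0, f=0:
w1 = XOR(d, a) = XOR(0, 1) = 1
w2 = OR(w1, e) = OR(1, 0) = 1
w3 = XOR(w2, w1) = XOR(1, 1) = 0
w4 = OR(c, w3) = OR(1, 0) = 1
w5 = XOR(f, w4) = XOR(0, 1) = 1
w6 = XOR(w2, w5) = XOR(1, 1) = 0
w7 = XOR(b, w6) = XOR(0, 0) = 0
So w7 = 0.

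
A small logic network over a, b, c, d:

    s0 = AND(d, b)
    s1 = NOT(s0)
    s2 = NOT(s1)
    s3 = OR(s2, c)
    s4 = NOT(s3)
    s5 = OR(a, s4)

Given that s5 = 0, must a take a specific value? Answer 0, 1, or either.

s5 = OR(a, s4) must be 0, so both a = 0 and s4 = 0.
s4 = NOT(s3) must be 0, so s3 = 1.
Every assignment with s5 = 0 has a = 0; there are 5 such assignment(s).

0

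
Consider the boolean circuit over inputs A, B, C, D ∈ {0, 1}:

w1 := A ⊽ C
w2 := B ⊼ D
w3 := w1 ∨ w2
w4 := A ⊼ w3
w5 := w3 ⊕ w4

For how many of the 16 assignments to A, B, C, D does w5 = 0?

w5 = w3 ⊕ w4 must be 0, so w3 and w4 are equal.
Enumerating the 16 input combinations, 7 give w5 = 0 and 9 give w5 = 1.

7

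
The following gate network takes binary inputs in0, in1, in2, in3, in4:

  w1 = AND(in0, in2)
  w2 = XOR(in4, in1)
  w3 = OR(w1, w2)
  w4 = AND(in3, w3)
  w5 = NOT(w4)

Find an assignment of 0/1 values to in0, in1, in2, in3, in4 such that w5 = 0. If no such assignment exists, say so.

w5 = NOT(w4) must be 0, so w4 = 1.
w4 = AND(in3, w3) must be 1, so both in3 = 1 and w3 = 1.
w3 = OR(w1, w2) must be 1, so at least one of w1, w2 is 1.
Check with in0=0, in1=1, in2=1, in3=1, in4=0:
w1 = AND(in0, in2) = AND(0, 1) = 0
w2 = XOR(in4, in1) = XOR(0, 1) = 1
w3 = OR(w1, w2) = OR(0, 1) = 1
w4 = AND(in3, w3) = AND(1, 1) = 1
w5 = NOT(w4) = NOT 1 = 0
So w5 = 0 as required.

in0=0, in1=1, in2=1, in3=1, in4=0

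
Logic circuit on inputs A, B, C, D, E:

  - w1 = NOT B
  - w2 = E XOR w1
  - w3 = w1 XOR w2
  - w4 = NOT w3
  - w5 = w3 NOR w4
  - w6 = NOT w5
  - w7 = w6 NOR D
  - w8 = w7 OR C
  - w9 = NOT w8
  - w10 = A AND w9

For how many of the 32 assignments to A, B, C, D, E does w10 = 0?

24

w10 = A AND w9 must be 0, so at least one of A, w9 is 0.
Enumerating the 32 input combinations, 24 give w10 = 0 and 8 give w10 = 1.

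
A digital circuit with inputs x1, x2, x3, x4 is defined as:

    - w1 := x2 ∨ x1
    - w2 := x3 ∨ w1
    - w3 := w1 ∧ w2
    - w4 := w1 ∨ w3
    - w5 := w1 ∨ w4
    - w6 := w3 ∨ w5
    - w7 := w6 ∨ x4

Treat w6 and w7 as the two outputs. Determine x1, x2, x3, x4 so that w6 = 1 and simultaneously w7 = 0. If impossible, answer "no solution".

no solution exists

Across all 16 input combinations, none give both w6 = 1 and w7 = 0.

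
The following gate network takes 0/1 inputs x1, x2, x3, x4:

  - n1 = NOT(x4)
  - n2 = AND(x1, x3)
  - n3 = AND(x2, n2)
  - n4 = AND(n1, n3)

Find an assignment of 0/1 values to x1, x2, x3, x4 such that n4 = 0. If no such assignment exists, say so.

x1=0, x2=1, x3=1, x4=1

n4 = AND(n1, n3) must be 0, so at least one of n1, n3 is 0.
Check with x1=0, x2=1, x3=1, x4=1:
n1 = NOT(x4) = NOT 1 = 0
n2 = AND(x1, x3) = AND(0, 1) = 0
n3 = AND(x2, n2) = AND(1, 0) = 0
n4 = AND(n1, n3) = AND(0, 0) = 0
So n4 = 0 as required.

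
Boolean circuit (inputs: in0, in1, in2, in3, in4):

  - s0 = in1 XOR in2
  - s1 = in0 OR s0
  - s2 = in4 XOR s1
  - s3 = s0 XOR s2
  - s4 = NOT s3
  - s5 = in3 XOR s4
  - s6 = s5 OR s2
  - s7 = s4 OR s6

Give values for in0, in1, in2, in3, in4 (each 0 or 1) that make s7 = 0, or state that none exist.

in0=1 in1=1 in2=0 in3=0 in4=1

s7 = s4 OR s6 must be 0, so both s4 = 0 and s6 = 0.
s4 = NOT s3 must be 0, so s3 = 1.
Check with in0=1 in1=1 in2=0 in3=0 in4=1:
s0 = in1 XOR in2 = 1 XOR 0 = 1
s1 = in0 OR s0 = 1 OR 1 = 1
s2 = in4 XOR s1 = 1 XOR 1 = 0
s3 = s0 XOR s2 = 1 XOR 0 = 1
s4 = NOT s3 = NOT 1 = 0
s5 = in3 XOR s4 = 0 XOR 0 = 0
s6 = s5 OR s2 = 0 OR 0 = 0
s7 = s4 OR s6 = 0 OR 0 = 0
So s7 = 0 as required.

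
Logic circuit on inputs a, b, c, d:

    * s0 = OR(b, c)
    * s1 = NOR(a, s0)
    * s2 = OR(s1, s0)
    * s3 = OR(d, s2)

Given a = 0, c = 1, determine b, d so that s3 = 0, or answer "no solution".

With a = 0, c = 1 fixed, none of the 4 settings of b, d give s3 = 0.
For example, with b=1, d=0:
s0 = OR(b, c) = OR(1, 1) = 1
s1 = NOR(a, s0) = NOR(0, 1) = 0
s2 = OR(s1, s0) = OR(0, 1) = 1
s3 = OR(d, s2) = OR(0, 1) = 1
giving s3 = 1 ≠ 0.

no solution exists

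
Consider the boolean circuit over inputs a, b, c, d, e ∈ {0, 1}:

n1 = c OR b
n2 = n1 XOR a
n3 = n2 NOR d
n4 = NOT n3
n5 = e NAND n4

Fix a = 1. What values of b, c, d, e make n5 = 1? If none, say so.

b=0, c=0, d=0, e=0

n5 = e NAND n4 must be 1, so at least one of e, n4 is 0.
Check with a = 1 and b=0, c=0, d=0, e=0:
n1 = c OR b = 0 OR 0 = 0
n2 = n1 XOR a = 0 XOR 1 = 1
n3 = n2 NOR d = 1 NOR 0 = 0
n4 = NOT n3 = NOT 0 = 1
n5 = e NAND n4 = 0 NAND 1 = 1
So n5 = 1.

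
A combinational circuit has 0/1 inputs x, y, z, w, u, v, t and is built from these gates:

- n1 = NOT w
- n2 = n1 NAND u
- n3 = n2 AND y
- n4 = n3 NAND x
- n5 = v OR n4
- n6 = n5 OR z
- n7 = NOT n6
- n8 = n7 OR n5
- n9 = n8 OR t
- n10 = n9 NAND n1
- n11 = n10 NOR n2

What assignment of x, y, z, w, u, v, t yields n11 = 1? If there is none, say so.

x=1, y=0, z=0, w=0, u=1, v=0, t=0

Check with x=1, y=0, z=0, w=0, u=1, v=0, t=0:
n1 = NOT w = NOT 0 = 1
n2 = n1 NAND u = 1 NAND 1 = 0
n3 = n2 AND y = 0 AND 0 = 0
n4 = n3 NAND x = 0 NAND 1 = 1
n5 = v OR n4 = 0 OR 1 = 1
n6 = n5 OR z = 1 OR 0 = 1
n7 = NOT n6 = NOT 1 = 0
n8 = n7 OR n5 = 0 OR 1 = 1
n9 = n8 OR t = 1 OR 0 = 1
n10 = n9 NAND n1 = 1 NAND 1 = 0
n11 = n10 NOR n2 = 0 NOR 0 = 1
So n11 = 1 as required.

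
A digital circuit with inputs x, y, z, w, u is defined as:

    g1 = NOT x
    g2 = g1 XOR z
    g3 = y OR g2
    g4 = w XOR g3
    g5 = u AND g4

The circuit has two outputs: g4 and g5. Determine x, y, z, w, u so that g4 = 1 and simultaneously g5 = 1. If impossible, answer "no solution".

x=1, y=1, z=1, w=0, u=1

Check with x=1, y=1, z=1, w=0, u=1:
g1 = NOT x = NOT 1 = 0
g2 = g1 XOR z = 0 XOR 1 = 1
g3 = y OR g2 = 1 OR 1 = 1
g4 = w XOR g3 = 0 XOR 1 = 1
g5 = u AND g4 = 1 AND 1 = 1
So g4 = 1 and g5 = 1.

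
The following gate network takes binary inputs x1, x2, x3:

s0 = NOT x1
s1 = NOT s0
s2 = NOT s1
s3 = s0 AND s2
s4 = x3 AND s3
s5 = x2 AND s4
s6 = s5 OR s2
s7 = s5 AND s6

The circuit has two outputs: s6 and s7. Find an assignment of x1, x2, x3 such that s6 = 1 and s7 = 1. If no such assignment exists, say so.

Check with x1=0 x2=1 x3=1:
s0 = NOT x1 = NOT 0 = 1
s1 = NOT s0 = NOT 1 = 0
s2 = NOT s1 = NOT 0 = 1
s3 = s0 AND s2 = 1 AND 1 = 1
s4 = x3 AND s3 = 1 AND 1 = 1
s5 = x2 AND s4 = 1 AND 1 = 1
s6 = s5 OR s2 = 1 OR 1 = 1
s7 = s5 AND s6 = 1 AND 1 = 1
So s6 = 1 and s7 = 1.

x1=0 x2=1 x3=1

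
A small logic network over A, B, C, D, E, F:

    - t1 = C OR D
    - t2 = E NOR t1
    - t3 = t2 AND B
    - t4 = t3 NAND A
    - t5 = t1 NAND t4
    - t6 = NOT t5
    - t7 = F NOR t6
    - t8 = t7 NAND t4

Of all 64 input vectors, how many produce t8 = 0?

t8 = t7 NAND t4 must be 0, so both t7 = 1 and t4 = 1.
Enumerating the 64 input combinations, 7 give t8 = 0 and 57 give t8 = 1.

7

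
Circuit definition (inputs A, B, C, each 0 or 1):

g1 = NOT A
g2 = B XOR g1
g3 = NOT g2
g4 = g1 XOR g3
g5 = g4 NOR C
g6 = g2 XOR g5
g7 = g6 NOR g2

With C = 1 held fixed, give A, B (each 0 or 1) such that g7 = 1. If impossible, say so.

g7 = g6 NOR g2 must be 1, so both g6 = 0 and g2 = 0.
Check with C = 1 and A=1, B=0:
g1 = NOT A = NOT 1 = 0
g2 = B XOR g1 = 0 XOR 0 = 0
g3 = NOT g2 = NOT 0 = 1
g4 = g1 XOR g3 = 0 XOR 1 = 1
g5 = g4 NOR C = 1 NOR 1 = 0
g6 = g2 XOR g5 = 0 XOR 0 = 0
g7 = g6 NOR g2 = 0 NOR 0 = 1
So g7 = 1.

A=1, B=0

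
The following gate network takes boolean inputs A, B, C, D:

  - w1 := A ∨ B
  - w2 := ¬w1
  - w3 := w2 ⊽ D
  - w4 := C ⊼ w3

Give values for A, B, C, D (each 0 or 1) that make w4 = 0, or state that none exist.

A=0 B=1 C=1 D=0

w4 = C ⊼ w3 must be 0, so both C = 1 and w3 = 1.
w3 = w2 ⊽ D must be 1, so both w2 = 0 and D = 0.
Check with A=0 B=1 C=1 D=0:
w1 = A ∨ B = 0 ∨ 1 = 1
w2 = ¬w1 = ¬1 = 0
w3 = w2 ⊽ D = 0 ⊽ 0 = 1
w4 = C ⊼ w3 = 1 ⊼ 1 = 0
So w4 = 0 as required.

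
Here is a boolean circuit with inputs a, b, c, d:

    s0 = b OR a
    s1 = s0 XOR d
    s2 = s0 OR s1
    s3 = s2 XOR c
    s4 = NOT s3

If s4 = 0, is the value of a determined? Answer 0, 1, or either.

either

Both values of a occur among assignments with s4 = 0:
  a=0: a=0, b=0, c=0, d=1
  a=1: a=1, b=0, c=0, d=0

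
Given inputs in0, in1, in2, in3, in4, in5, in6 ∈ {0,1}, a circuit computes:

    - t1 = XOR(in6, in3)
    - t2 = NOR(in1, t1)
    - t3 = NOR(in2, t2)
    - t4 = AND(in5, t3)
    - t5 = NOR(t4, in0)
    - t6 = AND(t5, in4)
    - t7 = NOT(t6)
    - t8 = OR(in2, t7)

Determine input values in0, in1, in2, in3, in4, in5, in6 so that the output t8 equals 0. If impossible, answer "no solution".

in0=0, in1=1, in2=0, in3=0, in4=1, in5=0, in6=1

Check with in0=0, in1=1, in2=0, in3=0, in4=1, in5=0, in6=1:
t1 = XOR(in6, in3) = XOR(1, 0) = 1
t2 = NOR(in1, t1) = NOR(1, 1) = 0
t3 = NOR(in2, t2) = NOR(0, 0) = 1
t4 = AND(in5, t3) = AND(0, 1) = 0
t5 = NOR(t4, in0) = NOR(0, 0) = 1
t6 = AND(t5, in4) = AND(1, 1) = 1
t7 = NOT(t6) = NOT 1 = 0
t8 = OR(in2, t7) = OR(0, 0) = 0
So t8 = 0 as required.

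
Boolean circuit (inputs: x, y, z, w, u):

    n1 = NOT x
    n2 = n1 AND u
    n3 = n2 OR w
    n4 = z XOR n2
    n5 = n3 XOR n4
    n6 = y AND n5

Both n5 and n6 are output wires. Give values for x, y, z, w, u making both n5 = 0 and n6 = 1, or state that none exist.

Across all 32 input combinations, none give both n5 = 0 and n6 = 1.

no solution exists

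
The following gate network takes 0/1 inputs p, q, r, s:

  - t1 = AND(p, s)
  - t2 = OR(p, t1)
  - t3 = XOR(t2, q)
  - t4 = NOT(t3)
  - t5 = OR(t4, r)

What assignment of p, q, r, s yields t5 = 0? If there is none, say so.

p=1, q=0, r=0, s=1

t5 = OR(t4, r) must be 0, so both t4 = 0 and r = 0.
t4 = NOT(t3) must be 0, so t3 = 1.
t3 = XOR(t2, q) must be 1, so t2 and q differ.
Check with p=1, q=0, r=0, s=1:
t1 = AND(p, s) = AND(1, 1) = 1
t2 = OR(p, t1) = OR(1, 1) = 1
t3 = XOR(t2, q) = XOR(1, 0) = 1
t4 = NOT(t3) = NOT 1 = 0
t5 = OR(t4, r) = OR(0, 0) = 0
So t5 = 0 as required.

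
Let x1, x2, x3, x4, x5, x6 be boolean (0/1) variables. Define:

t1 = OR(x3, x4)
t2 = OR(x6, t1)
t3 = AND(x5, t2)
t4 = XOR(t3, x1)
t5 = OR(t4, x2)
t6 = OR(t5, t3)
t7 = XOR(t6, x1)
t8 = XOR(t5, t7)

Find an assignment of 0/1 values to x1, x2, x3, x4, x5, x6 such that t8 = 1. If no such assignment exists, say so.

t8 = XOR(t5, t7) must be 1, so t5 and t7 differ.
Check with x1=1 x2=0 x3=0 x4=0 x5=1 x6=0:
t1 = OR(x3, x4) = OR(0, 0) = 0
t2 = OR(x6, t1) = OR(0, 0) = 0
t3 = AND(x5, t2) = AND(1, 0) = 0
t4 = XOR(t3, x1) = XOR(0, 1) = 1
t5 = OR(t4, x2) = OR(1, 0) = 1
t6 = OR(t5, t3) = OR(1, 0) = 1
t7 = XOR(t6, x1) = XOR(1, 1) = 0
t8 = XOR(t5, t7) = XOR(1, 0) = 1
So t8 = 1 as required.

x1=1 x2=0 x3=0 x4=0 x5=1 x6=0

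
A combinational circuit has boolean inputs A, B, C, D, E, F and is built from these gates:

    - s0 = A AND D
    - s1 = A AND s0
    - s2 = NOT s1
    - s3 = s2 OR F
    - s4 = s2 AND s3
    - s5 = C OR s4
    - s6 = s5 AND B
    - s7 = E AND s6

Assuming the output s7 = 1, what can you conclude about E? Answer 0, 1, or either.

s7 = E AND s6 must be 1, so both E = 1 and s6 = 1.
s6 = s5 AND B must be 1, so both s5 = 1 and B = 1.
s5 = C OR s4 must be 1, so at least one of C, s4 is 1.
Every assignment with s7 = 1 has E = 1; there are 14 such assignment(s).

1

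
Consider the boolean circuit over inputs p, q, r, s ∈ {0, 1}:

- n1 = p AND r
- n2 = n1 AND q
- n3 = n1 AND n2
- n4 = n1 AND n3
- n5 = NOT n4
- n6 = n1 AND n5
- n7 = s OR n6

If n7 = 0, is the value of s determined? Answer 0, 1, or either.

n7 = s OR n6 must be 0, so both s = 0 and n6 = 0.
n6 = n1 AND n5 must be 0, so at least one of n1, n5 is 0.
Every assignment with n7 = 0 has s = 0; there are 7 such assignment(s).

0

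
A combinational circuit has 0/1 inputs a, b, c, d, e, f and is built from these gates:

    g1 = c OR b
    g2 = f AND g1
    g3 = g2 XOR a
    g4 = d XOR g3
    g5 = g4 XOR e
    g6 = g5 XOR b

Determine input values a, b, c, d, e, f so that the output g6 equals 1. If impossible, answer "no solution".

a=1, b=1, c=0, d=0, e=1, f=0

g6 = g5 XOR b must be 1, so g5 and b differ.
Check with a=1, b=1, c=0, d=0, e=1, f=0:
g1 = c OR b = 0 OR 1 = 1
g2 = f AND g1 = 0 AND 1 = 0
g3 = g2 XOR a = 0 XOR 1 = 1
g4 = d XOR g3 = 0 XOR 1 = 1
g5 = g4 XOR e = 1 XOR 1 = 0
g6 = g5 XOR b = 0 XOR 1 = 1
So g6 = 1 as required.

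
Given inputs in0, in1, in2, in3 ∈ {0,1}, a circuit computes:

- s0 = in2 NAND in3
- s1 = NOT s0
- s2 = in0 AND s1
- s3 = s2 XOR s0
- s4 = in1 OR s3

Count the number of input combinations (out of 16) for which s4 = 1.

s4 = in1 OR s3 must be 1, so at least one of in1, s3 is 1.
Enumerating the 16 input combinations, 15 give s4 = 1 and 1 give s4 = 0.

15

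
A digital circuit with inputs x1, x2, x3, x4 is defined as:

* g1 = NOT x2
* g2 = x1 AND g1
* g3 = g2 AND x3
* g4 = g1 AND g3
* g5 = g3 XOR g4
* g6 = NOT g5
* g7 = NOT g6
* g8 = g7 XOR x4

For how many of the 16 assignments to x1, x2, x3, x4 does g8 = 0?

8

g8 = g7 XOR x4 must be 0, so g7 and x4 are equal.
Enumerating the 16 input combinations, 8 give g8 = 0 and 8 give g8 = 1.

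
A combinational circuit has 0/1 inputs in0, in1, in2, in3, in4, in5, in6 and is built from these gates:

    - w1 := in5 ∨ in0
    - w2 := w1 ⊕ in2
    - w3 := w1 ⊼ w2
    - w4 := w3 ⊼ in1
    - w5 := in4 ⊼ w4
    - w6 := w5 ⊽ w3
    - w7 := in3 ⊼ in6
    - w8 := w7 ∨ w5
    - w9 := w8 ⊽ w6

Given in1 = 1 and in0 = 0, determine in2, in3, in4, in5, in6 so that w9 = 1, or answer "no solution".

With in1 = 1 and in0 = 0 fixed, none of the 32 settings of in2, in3, in4, in5, in6 give w9 = 1.
For example, with in2=0, in3=0, in4=1, in5=0, in6=1:
w1 = in5 ∨ in0 = 0 ∨ 0 = 0
w2 = w1 ⊕ in2 = 0 ⊕ 0 = 0
w3 = w1 ⊼ w2 = 0 ⊼ 0 = 1
w4 = w3 ⊼ in1 = 1 ⊼ 1 = 0
w5 = in4 ⊼ w4 = 1 ⊼ 0 = 1
w6 = w5 ⊽ w3 = 1 ⊽ 1 = 0
w7 = in3 ⊼ in6 = 0 ⊼ 1 = 1
w8 = w7 ∨ w5 = 1 ∨ 1 = 1
w9 = w8 ⊽ w6 = 1 ⊽ 0 = 0
giving w9 = 0 ≠ 1.

no solution exists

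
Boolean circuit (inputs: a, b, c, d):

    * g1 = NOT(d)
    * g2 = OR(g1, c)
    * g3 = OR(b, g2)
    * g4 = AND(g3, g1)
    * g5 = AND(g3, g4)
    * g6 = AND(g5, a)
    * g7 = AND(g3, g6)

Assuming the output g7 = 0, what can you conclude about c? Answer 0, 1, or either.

Both values of c occur among assignments with g7 = 0:
  c=0: a=0, b=0, c=0, d=0
  c=1: a=0, b=0, c=1, d=0

either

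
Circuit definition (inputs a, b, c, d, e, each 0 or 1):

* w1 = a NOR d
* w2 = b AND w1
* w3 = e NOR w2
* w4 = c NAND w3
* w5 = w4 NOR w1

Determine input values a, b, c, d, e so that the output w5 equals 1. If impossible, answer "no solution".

w5 = w4 NOR w1 must be 1, so both w4 = 0 and w1 = 0.
w4 = c NAND w3 must be 0, so both c = 1 and w3 = 1.
Check with a=0, b=1, c=1, d=1, e=0:
w1 = a NOR d = 0 NOR 1 = 0
w2 = b AND w1 = 1 AND 0 = 0
w3 = e NOR w2 = 0 NOR 0 = 1
w4 = c NAND w3 = 1 NAND 1 = 0
w5 = w4 NOR w1 = 0 NOR 0 = 1
So w5 = 1 as required.

a=0, b=1, c=1, d=1, e=0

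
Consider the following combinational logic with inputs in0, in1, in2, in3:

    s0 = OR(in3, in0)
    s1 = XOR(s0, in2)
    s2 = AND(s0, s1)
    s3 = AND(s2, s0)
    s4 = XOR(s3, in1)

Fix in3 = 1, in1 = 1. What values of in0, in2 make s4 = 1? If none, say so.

in0=0 in2=1

s4 = XOR(s3, in1) must be 1, so s3 and in1 differ.
Check with in3 = 1, in1 = 1 and in0=0, in2=1:
s0 = OR(in3, in0) = OR(1, 0) = 1
s1 = XOR(s0, in2) = XOR(1, 1) = 0
s2 = AND(s0, s1) = AND(1, 0) = 0
s3 = AND(s2, s0) = AND(0, 1) = 0
s4 = XOR(s3, in1) = XOR(0, 1) = 1
So s4 = 1.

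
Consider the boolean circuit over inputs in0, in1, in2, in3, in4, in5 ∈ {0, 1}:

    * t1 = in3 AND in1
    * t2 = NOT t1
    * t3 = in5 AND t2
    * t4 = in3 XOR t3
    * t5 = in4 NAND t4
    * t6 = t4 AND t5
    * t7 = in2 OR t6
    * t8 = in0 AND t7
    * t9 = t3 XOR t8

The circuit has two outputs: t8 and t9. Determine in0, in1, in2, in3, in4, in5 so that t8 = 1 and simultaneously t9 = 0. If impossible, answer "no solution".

Check with in0=1 in1=0 in2=1 in3=1 in4=1 in5=1:
t1 = in3 AND in1 = 1 AND 0 = 0
t2 = NOT t1 = NOT 0 = 1
t3 = in5 AND t2 = 1 AND 1 = 1
t4 = in3 XOR t3 = 1 XOR 1 = 0
t5 = in4 NAND t4 = 1 NAND 0 = 1
t6 = t4 AND t5 = 0 AND 1 = 0
t7 = in2 OR t6 = 1 OR 0 = 1
t8 = in0 AND t7 = 1 AND 1 = 1
t9 = t3 XOR t8 = 1 XOR 1 = 0
So t8 = 1 and t9 = 0.

in0=1 in1=0 in2=1 in3=1 in4=1 in5=1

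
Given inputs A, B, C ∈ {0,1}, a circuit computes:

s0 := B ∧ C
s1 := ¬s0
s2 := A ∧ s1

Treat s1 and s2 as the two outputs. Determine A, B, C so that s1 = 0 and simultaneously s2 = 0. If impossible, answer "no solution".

A=1, B=1, C=1

Check with A=1, B=1, C=1:
s0 = B ∧ C = 1 ∧ 1 = 1
s1 = ¬s0 = ¬1 = 0
s2 = A ∧ s1 = 1 ∧ 0 = 0
So s1 = 0 and s2 = 0.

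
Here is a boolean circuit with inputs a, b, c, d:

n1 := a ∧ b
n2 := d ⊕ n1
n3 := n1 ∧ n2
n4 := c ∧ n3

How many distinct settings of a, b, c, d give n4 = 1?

1

n4 = c ∧ n3 must be 1, so both c = 1 and n3 = 1.
n3 = n1 ∧ n2 must be 1, so both n1 = 1 and n2 = 1.
Satisfying assignments:
  a=1, b=1, c=1, d=0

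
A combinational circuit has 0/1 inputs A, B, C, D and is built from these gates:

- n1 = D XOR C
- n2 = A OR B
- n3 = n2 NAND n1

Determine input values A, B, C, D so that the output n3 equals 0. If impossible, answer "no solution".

n3 = n2 NAND n1 must be 0, so both n2 = 1 and n1 = 1.
n2 = A OR B must be 1, so at least one of A, B is 1.
n1 = D XOR C must be 1, so D and C differ.
Check with A=0 B=1 C=0 D=1:
n1 = D XOR C = 1 XOR 0 = 1
n2 = A OR B = 0 OR 1 = 1
n3 = n2 NAND n1 = 1 NAND 1 = 0
So n3 = 0 as required.

A=0 B=1 C=0 D=1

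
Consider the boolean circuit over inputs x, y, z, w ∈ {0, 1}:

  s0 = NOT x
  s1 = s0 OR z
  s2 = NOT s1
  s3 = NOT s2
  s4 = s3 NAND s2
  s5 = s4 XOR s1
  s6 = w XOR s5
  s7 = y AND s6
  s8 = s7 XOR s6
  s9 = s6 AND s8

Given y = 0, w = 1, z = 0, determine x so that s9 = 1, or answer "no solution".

s9 = s6 AND s8 must be 1, so both s6 = 1 and s8 = 1.
Check with y = 0, w = 1, z = 0 and x=0:
s0 = NOT x = NOT 0 = 1
s1 = s0 OR z = 1 OR 0 = 1
s2 = NOT s1 = NOT 1 = 0
s3 = NOT s2 = NOT 0 = 1
s4 = s3 NAND s2 = 1 NAND 0 = 1
s5 = s4 XOR s1 = 1 XOR 1 = 0
s6 = w XOR s5 = 1 XOR 0 = 1
s7 = y AND s6 = 0 AND 1 = 0
s8 = s7 XOR s6 = 0 XOR 1 = 1
s9 = s6 AND s8 = 1 AND 1 = 1
So s9 = 1.

x=0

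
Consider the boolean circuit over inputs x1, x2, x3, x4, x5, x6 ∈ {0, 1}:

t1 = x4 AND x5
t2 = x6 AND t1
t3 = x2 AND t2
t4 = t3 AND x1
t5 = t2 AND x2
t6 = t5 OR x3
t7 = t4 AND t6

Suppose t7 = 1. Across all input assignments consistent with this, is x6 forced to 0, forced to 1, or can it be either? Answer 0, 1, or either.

t7 = t4 AND t6 must be 1, so both t4 = 1 and t6 = 1.
t4 = t3 AND x1 must be 1, so both t3 = 1 and x1 = 1.
Every assignment with t7 = 1 has x6 = 1; there are 2 such assignment(s).
  x1=1, x2=1, x3=0, x4=1, x5=1, x6=1
  x1=1, x2=1, x3=1, x4=1, x5=1, x6=1

1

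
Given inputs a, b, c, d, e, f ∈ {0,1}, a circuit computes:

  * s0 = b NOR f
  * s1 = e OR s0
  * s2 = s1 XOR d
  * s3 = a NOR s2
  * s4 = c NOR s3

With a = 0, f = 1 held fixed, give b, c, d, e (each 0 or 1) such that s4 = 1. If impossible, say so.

b=1, c=0, d=0, e=1

s4 = c NOR s3 must be 1, so both c = 0 and s3 = 0.
s3 = a NOR s2 must be 0, so at least one of a, s2 is 1.
Check with a = 0, f = 1 and b=1, c=0, d=0, e=1:
s0 = b NOR f = 1 NOR 1 = 0
s1 = e OR s0 = 1 OR 0 = 1
s2 = s1 XOR d = 1 XOR 0 = 1
s3 = a NOR s2 = 0 NOR 1 = 0
s4 = c NOR s3 = 0 NOR 0 = 1
So s4 = 1.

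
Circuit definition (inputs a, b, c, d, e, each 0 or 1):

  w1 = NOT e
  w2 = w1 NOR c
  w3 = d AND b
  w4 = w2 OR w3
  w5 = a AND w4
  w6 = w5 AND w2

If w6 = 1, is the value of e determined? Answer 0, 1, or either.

1

w6 = w5 AND w2 must be 1, so both w5 = 1 and w2 = 1.
w5 = a AND w4 must be 1, so both a = 1 and w4 = 1.
w2 = w1 NOR c must be 1, so both w1 = 0 and c = 0.
Every assignment with w6 = 1 has e = 1; there are 4 such assignment(s).
  a=1, b=0, c=0, d=0, e=1
  a=1, b=0, c=0, d=1, e=1
  a=1, b=1, c=0, d=0, e=1
  a=1, b=1, c=0, d=1, e=1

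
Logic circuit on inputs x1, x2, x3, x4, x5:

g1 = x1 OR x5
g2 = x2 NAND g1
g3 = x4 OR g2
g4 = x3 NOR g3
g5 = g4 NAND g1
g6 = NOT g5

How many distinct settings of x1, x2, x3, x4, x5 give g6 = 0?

g6 = NOT g5 must be 0, so g5 = 1.
g5 = g4 NAND g1 must be 1, so at least one of g4, g1 is 0.
Enumerating the 32 input combinations, 29 give g6 = 0 and 3 give g6 = 1.

29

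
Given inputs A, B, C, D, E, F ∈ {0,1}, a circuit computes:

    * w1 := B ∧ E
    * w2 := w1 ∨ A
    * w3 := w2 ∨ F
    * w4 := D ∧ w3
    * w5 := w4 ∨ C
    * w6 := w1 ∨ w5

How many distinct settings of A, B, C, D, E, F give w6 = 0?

15

w6 = w1 ∨ w5 must be 0, so both w1 = 0 and w5 = 0.
w1 = B ∧ E must be 0, so at least one of B, E is 0.
Enumerating the 64 input combinations, 15 give w6 = 0 and 49 give w6 = 1.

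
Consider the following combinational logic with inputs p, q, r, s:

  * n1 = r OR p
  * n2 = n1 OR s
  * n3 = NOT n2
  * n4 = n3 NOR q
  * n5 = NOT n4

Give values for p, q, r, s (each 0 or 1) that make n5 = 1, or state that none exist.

p=0, q=1, r=0, s=0

n5 = NOT n4 must be 1, so n4 = 0.
n4 = n3 NOR q must be 0, so at least one of n3, q is 1.
Check with p=0, q=1, r=0, s=0:
n1 = r OR p = 0 OR 0 = 0
n2 = n1 OR s = 0 OR 0 = 0
n3 = NOT n2 = NOT 0 = 1
n4 = n3 NOR q = 1 NOR 1 = 0
n5 = NOT n4 = NOT 0 = 1
So n5 = 1 as required.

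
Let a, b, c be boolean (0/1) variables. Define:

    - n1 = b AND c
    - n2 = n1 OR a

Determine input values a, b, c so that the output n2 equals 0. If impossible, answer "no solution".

a=0 b=0 c=1

n2 = n1 OR a must be 0, so both n1 = 0 and a = 0.
n1 = b AND c must be 0, so at least one of b, c is 0.
Check with a=0 b=0 c=1:
n1 = b AND c = 0 AND 1 = 0
n2 = n1 OR a = 0 OR 0 = 0
So n2 = 0 as required.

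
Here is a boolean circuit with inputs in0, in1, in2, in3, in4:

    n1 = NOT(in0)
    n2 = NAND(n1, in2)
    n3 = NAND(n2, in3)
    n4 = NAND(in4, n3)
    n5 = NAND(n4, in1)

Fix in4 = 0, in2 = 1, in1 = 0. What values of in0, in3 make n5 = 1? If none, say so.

in0=0 in3=1

Check with in4 = 0, in2 = 1, in1 = 0 and in0=0, in3=1:
n1 = NOT(in0) = NOT 0 = 1
n2 = NAND(n1, in2) = NAND(1, 1) = 0
n3 = NAND(n2, in3) = NAND(0, 1) = 1
n4 = NAND(in4, n3) = NAND(0, 1) = 1
n5 = NAND(n4, in1) = NAND(1, 0) = 1
So n5 = 1.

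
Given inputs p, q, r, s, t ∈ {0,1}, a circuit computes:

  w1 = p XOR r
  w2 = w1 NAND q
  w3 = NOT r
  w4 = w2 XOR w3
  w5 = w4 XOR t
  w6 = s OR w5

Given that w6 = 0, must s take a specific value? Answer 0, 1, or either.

w6 = s OR w5 must be 0, so both s = 0 and w5 = 0.
w5 = w4 XOR t must be 0, so w4 and t are equal.
Every assignment with w6 = 0 has s = 0; there are 8 such assignment(s).

0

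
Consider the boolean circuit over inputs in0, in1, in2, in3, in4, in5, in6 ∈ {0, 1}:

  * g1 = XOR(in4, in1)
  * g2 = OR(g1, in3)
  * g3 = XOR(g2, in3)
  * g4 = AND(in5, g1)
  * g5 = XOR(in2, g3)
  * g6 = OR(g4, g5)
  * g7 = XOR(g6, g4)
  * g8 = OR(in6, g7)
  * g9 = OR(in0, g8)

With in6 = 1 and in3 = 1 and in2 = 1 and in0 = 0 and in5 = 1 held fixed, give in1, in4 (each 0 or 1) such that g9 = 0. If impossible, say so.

With in6 = 1 and in3 = 1 and in2 = 1 and in0 = 0 and in5 = 1 fixed, none of the 4 settings of in1, in4 give g9 = 0.
For example, with in1=0, in4=0:
g1 = XOR(in4, in1) = XOR(0, 0) = 0
g2 = OR(g1, in3) = OR(0, 1) = 1
g3 = XOR(g2, in3) = XOR(1, 1) = 0
g4 = AND(in5, g1) = AND(1, 0) = 0
g5 = XOR(in2, g3) = XOR(1, 0) = 1
g6 = OR(g4, g5) = OR(0, 1) = 1
g7 = XOR(g6, g4) = XOR(1, 0) = 1
g8 = OR(in6, g7) = OR(1, 1) = 1
g9 = OR(in0, g8) = OR(0, 1) = 1
giving g9 = 1 ≠ 0.

no solution exists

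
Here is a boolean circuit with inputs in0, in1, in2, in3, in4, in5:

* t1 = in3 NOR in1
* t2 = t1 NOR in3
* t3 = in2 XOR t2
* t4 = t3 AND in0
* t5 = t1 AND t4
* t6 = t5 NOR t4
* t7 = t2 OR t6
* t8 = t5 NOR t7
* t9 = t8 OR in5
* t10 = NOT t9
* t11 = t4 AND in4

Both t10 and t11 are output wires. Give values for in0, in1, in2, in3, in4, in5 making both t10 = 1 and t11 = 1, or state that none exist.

Check with in0=1, in1=1, in2=0, in3=0, in4=1, in5=0:
t1 = in3 NOR in1 = 0 NOR 1 = 0
t2 = t1 NOR in3 = 0 NOR 0 = 1
t3 = in2 XOR t2 = 0 XOR 1 = 1
t4 = t3 AND in0 = 1 AND 1 = 1
t5 = t1 AND t4 = 0 AND 1 = 0
t6 = t5 NOR t4 = 0 NOR 1 = 0
t7 = t2 OR t6 = 1 OR 0 = 1
t8 = t5 NOR t7 = 0 NOR 1 = 0
t9 = t8 OR in5 = 0 OR 0 = 0
t10 = NOT t9 = NOT 0 = 1
t11 = t4 AND in4 = 1 AND 1 = 1
So t10 = 1 and t11 = 1.

in0=1, in1=1, in2=0, in3=0, in4=1, in5=0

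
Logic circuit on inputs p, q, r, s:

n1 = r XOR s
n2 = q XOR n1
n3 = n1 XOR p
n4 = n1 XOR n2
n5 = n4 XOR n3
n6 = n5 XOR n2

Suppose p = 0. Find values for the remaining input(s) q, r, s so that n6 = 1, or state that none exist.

no solution exists

With p = 0 fixed, none of the 8 settings of q, r, s give n6 = 1.
For example, with q=1, r=1, s=0:
n1 = r XOR s = 1 XOR 0 = 1
n2 = q XOR n1 = 1 XOR 1 = 0
n3 = n1 XOR p = 1 XOR 0 = 1
n4 = n1 XOR n2 = 1 XOR 0 = 1
n5 = n4 XOR n3 = 1 XOR 1 = 0
n6 = n5 XOR n2 = 0 XOR 0 = 0
giving n6 = 0 ≠ 1.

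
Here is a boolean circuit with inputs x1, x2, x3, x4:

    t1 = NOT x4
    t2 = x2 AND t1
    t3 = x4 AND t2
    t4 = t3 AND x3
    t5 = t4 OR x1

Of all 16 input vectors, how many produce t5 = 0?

8

t5 = t4 OR x1 must be 0, so both t4 = 0 and x1 = 0.
t4 = t3 AND x3 must be 0, so at least one of t3, x3 is 0.
Enumerating the 16 input combinations, 8 give t5 = 0 and 8 give t5 = 1.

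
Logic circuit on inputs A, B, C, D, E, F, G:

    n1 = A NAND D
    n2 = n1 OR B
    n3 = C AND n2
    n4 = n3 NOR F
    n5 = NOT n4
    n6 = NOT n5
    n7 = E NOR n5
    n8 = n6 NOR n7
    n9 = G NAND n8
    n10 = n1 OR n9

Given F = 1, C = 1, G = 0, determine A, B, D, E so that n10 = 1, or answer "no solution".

Check with F = 1, C = 1, G = 0 and A=0, B=0, D=0, E=1:
n1 = A NAND D = 0 NAND 0 = 1
n2 = n1 OR B = 1 OR 0 = 1
n3 = C AND n2 = 1 AND 1 = 1
n4 = n3 NOR F = 1 NOR 1 = 0
n5 = NOT n4 = NOT 0 = 1
n6 = NOT n5 = NOT 1 = 0
n7 = E NOR n5 = 1 NOR 1 = 0
n8 = n6 NOR n7 = 0 NOR 0 = 1
n9 = G NAND n8 = 0 NAND 1 = 1
n10 = n1 OR n9 = 1 OR 1 = 1
So n10 = 1.

A=0, B=0, D=0, E=1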